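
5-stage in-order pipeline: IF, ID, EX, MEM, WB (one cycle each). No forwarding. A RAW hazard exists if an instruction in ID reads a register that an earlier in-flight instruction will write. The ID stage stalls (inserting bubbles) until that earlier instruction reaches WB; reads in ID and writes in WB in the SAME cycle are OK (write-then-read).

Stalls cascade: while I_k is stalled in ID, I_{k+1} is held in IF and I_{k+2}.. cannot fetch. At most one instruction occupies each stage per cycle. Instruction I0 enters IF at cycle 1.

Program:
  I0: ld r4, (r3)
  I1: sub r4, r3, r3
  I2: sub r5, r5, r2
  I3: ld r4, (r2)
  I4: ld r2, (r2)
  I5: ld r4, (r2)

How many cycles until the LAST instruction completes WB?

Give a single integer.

I0 ld r4 <- r3: IF@1 ID@2 stall=0 (-) EX@3 MEM@4 WB@5
I1 sub r4 <- r3,r3: IF@2 ID@3 stall=0 (-) EX@4 MEM@5 WB@6
I2 sub r5 <- r5,r2: IF@3 ID@4 stall=0 (-) EX@5 MEM@6 WB@7
I3 ld r4 <- r2: IF@4 ID@5 stall=0 (-) EX@6 MEM@7 WB@8
I4 ld r2 <- r2: IF@5 ID@6 stall=0 (-) EX@7 MEM@8 WB@9
I5 ld r4 <- r2: IF@6 ID@7 stall=2 (RAW on I4.r2 (WB@9)) EX@10 MEM@11 WB@12

Answer: 12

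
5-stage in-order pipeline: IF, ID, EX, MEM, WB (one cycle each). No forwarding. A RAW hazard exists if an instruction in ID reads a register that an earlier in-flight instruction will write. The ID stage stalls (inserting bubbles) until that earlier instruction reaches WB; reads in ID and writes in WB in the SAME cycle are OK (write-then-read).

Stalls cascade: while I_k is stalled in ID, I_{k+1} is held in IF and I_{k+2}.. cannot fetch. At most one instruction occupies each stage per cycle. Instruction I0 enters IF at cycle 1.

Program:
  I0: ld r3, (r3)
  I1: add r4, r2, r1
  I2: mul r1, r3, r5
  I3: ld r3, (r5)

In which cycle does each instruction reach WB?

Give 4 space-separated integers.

I0 ld r3 <- r3: IF@1 ID@2 stall=0 (-) EX@3 MEM@4 WB@5
I1 add r4 <- r2,r1: IF@2 ID@3 stall=0 (-) EX@4 MEM@5 WB@6
I2 mul r1 <- r3,r5: IF@3 ID@4 stall=1 (RAW on I0.r3 (WB@5)) EX@6 MEM@7 WB@8
I3 ld r3 <- r5: IF@4 ID@6 stall=0 (-) EX@7 MEM@8 WB@9

Answer: 5 6 8 9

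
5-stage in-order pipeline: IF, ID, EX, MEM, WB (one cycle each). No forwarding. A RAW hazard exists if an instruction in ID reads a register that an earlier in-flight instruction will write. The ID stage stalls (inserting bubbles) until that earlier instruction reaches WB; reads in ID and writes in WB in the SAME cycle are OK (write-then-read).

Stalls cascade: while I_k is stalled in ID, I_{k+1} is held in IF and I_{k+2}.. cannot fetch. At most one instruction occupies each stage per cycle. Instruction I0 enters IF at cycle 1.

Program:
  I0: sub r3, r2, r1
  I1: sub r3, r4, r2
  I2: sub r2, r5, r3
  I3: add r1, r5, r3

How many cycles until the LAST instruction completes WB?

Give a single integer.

Answer: 10

Derivation:
I0 sub r3 <- r2,r1: IF@1 ID@2 stall=0 (-) EX@3 MEM@4 WB@5
I1 sub r3 <- r4,r2: IF@2 ID@3 stall=0 (-) EX@4 MEM@5 WB@6
I2 sub r2 <- r5,r3: IF@3 ID@4 stall=2 (RAW on I1.r3 (WB@6)) EX@7 MEM@8 WB@9
I3 add r1 <- r5,r3: IF@4 ID@7 stall=0 (-) EX@8 MEM@9 WB@10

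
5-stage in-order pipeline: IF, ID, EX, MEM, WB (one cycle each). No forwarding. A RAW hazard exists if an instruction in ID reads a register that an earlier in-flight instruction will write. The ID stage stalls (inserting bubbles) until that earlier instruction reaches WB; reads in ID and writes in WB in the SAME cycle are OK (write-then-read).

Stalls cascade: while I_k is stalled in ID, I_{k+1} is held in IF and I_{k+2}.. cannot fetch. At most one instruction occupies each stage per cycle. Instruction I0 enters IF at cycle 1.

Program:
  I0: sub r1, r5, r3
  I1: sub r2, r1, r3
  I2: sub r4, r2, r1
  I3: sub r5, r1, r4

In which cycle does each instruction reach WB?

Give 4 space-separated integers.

Answer: 5 8 11 14

Derivation:
I0 sub r1 <- r5,r3: IF@1 ID@2 stall=0 (-) EX@3 MEM@4 WB@5
I1 sub r2 <- r1,r3: IF@2 ID@3 stall=2 (RAW on I0.r1 (WB@5)) EX@6 MEM@7 WB@8
I2 sub r4 <- r2,r1: IF@3 ID@6 stall=2 (RAW on I1.r2 (WB@8)) EX@9 MEM@10 WB@11
I3 sub r5 <- r1,r4: IF@6 ID@9 stall=2 (RAW on I2.r4 (WB@11)) EX@12 MEM@13 WB@14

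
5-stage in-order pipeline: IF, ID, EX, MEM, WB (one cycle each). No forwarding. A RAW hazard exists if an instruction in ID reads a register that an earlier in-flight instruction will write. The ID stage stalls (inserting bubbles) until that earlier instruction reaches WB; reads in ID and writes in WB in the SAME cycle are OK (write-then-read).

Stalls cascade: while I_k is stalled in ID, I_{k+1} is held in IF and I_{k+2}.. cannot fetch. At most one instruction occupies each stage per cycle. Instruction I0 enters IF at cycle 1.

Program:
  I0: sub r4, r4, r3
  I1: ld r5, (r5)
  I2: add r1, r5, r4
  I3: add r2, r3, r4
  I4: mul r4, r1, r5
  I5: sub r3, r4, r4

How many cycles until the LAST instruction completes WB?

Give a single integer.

Answer: 15

Derivation:
I0 sub r4 <- r4,r3: IF@1 ID@2 stall=0 (-) EX@3 MEM@4 WB@5
I1 ld r5 <- r5: IF@2 ID@3 stall=0 (-) EX@4 MEM@5 WB@6
I2 add r1 <- r5,r4: IF@3 ID@4 stall=2 (RAW on I1.r5 (WB@6)) EX@7 MEM@8 WB@9
I3 add r2 <- r3,r4: IF@4 ID@7 stall=0 (-) EX@8 MEM@9 WB@10
I4 mul r4 <- r1,r5: IF@7 ID@8 stall=1 (RAW on I2.r1 (WB@9)) EX@10 MEM@11 WB@12
I5 sub r3 <- r4,r4: IF@8 ID@10 stall=2 (RAW on I4.r4 (WB@12)) EX@13 MEM@14 WB@15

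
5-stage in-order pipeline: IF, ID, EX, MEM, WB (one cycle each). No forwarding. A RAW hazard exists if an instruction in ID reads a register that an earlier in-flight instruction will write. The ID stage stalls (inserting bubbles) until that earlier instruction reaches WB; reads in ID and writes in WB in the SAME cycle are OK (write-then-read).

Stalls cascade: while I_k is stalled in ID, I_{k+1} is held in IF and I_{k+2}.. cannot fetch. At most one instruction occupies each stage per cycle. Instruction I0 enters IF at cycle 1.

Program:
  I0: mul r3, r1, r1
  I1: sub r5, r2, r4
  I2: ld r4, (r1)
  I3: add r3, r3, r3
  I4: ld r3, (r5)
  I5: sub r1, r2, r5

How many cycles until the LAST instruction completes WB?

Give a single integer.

I0 mul r3 <- r1,r1: IF@1 ID@2 stall=0 (-) EX@3 MEM@4 WB@5
I1 sub r5 <- r2,r4: IF@2 ID@3 stall=0 (-) EX@4 MEM@5 WB@6
I2 ld r4 <- r1: IF@3 ID@4 stall=0 (-) EX@5 MEM@6 WB@7
I3 add r3 <- r3,r3: IF@4 ID@5 stall=0 (-) EX@6 MEM@7 WB@8
I4 ld r3 <- r5: IF@5 ID@6 stall=0 (-) EX@7 MEM@8 WB@9
I5 sub r1 <- r2,r5: IF@6 ID@7 stall=0 (-) EX@8 MEM@9 WB@10

Answer: 10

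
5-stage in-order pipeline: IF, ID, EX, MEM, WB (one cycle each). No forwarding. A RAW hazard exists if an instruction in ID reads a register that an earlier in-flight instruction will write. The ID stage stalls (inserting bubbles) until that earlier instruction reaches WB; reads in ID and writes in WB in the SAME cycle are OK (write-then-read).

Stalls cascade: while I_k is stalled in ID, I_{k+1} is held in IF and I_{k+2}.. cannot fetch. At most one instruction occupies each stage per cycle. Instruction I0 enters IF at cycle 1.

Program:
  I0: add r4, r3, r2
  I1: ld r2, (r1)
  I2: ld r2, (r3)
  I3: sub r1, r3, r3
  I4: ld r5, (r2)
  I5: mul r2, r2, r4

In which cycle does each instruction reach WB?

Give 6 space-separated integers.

Answer: 5 6 7 8 10 11

Derivation:
I0 add r4 <- r3,r2: IF@1 ID@2 stall=0 (-) EX@3 MEM@4 WB@5
I1 ld r2 <- r1: IF@2 ID@3 stall=0 (-) EX@4 MEM@5 WB@6
I2 ld r2 <- r3: IF@3 ID@4 stall=0 (-) EX@5 MEM@6 WB@7
I3 sub r1 <- r3,r3: IF@4 ID@5 stall=0 (-) EX@6 MEM@7 WB@8
I4 ld r5 <- r2: IF@5 ID@6 stall=1 (RAW on I2.r2 (WB@7)) EX@8 MEM@9 WB@10
I5 mul r2 <- r2,r4: IF@6 ID@8 stall=0 (-) EX@9 MEM@10 WB@11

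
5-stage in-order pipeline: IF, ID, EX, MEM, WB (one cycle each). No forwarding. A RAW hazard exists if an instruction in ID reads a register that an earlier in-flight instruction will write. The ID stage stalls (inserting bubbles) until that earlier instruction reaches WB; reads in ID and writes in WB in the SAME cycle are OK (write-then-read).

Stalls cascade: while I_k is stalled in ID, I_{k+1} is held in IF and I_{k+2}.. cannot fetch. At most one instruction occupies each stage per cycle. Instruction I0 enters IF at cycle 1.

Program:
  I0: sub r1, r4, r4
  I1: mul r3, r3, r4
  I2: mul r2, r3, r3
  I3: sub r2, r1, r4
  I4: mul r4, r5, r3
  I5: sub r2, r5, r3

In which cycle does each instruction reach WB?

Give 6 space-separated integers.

Answer: 5 6 9 10 11 12

Derivation:
I0 sub r1 <- r4,r4: IF@1 ID@2 stall=0 (-) EX@3 MEM@4 WB@5
I1 mul r3 <- r3,r4: IF@2 ID@3 stall=0 (-) EX@4 MEM@5 WB@6
I2 mul r2 <- r3,r3: IF@3 ID@4 stall=2 (RAW on I1.r3 (WB@6)) EX@7 MEM@8 WB@9
I3 sub r2 <- r1,r4: IF@4 ID@7 stall=0 (-) EX@8 MEM@9 WB@10
I4 mul r4 <- r5,r3: IF@7 ID@8 stall=0 (-) EX@9 MEM@10 WB@11
I5 sub r2 <- r5,r3: IF@8 ID@9 stall=0 (-) EX@10 MEM@11 WB@12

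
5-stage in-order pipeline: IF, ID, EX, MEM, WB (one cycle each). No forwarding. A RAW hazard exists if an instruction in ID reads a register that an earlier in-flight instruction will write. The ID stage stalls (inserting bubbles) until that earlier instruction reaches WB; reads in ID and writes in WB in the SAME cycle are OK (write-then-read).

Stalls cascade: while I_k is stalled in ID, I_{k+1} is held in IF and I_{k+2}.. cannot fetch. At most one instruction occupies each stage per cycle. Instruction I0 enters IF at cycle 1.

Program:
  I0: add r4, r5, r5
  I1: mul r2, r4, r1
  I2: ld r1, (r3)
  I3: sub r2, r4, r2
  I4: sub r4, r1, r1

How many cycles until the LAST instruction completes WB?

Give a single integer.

Answer: 12

Derivation:
I0 add r4 <- r5,r5: IF@1 ID@2 stall=0 (-) EX@3 MEM@4 WB@5
I1 mul r2 <- r4,r1: IF@2 ID@3 stall=2 (RAW on I0.r4 (WB@5)) EX@6 MEM@7 WB@8
I2 ld r1 <- r3: IF@3 ID@6 stall=0 (-) EX@7 MEM@8 WB@9
I3 sub r2 <- r4,r2: IF@6 ID@7 stall=1 (RAW on I1.r2 (WB@8)) EX@9 MEM@10 WB@11
I4 sub r4 <- r1,r1: IF@7 ID@9 stall=0 (-) EX@10 MEM@11 WB@12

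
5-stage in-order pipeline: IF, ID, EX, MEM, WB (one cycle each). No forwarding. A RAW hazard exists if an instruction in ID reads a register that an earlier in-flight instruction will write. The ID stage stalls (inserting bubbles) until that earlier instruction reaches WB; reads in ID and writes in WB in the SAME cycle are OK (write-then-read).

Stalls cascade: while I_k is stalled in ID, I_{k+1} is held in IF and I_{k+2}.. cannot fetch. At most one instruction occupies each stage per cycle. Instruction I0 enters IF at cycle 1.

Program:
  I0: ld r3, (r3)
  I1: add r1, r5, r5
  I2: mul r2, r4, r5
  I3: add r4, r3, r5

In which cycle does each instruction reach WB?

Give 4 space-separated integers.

Answer: 5 6 7 8

Derivation:
I0 ld r3 <- r3: IF@1 ID@2 stall=0 (-) EX@3 MEM@4 WB@5
I1 add r1 <- r5,r5: IF@2 ID@3 stall=0 (-) EX@4 MEM@5 WB@6
I2 mul r2 <- r4,r5: IF@3 ID@4 stall=0 (-) EX@5 MEM@6 WB@7
I3 add r4 <- r3,r5: IF@4 ID@5 stall=0 (-) EX@6 MEM@7 WB@8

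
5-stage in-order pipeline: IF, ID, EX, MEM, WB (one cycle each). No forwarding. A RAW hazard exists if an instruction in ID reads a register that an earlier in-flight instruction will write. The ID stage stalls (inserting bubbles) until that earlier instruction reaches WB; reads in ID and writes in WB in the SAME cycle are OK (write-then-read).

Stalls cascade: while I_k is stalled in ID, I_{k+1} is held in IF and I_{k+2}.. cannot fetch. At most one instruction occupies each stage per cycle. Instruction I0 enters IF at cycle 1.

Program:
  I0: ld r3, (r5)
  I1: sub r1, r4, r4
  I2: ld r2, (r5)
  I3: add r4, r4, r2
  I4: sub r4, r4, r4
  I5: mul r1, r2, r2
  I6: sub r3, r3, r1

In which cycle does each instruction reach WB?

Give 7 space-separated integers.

Answer: 5 6 7 10 13 14 17

Derivation:
I0 ld r3 <- r5: IF@1 ID@2 stall=0 (-) EX@3 MEM@4 WB@5
I1 sub r1 <- r4,r4: IF@2 ID@3 stall=0 (-) EX@4 MEM@5 WB@6
I2 ld r2 <- r5: IF@3 ID@4 stall=0 (-) EX@5 MEM@6 WB@7
I3 add r4 <- r4,r2: IF@4 ID@5 stall=2 (RAW on I2.r2 (WB@7)) EX@8 MEM@9 WB@10
I4 sub r4 <- r4,r4: IF@5 ID@8 stall=2 (RAW on I3.r4 (WB@10)) EX@11 MEM@12 WB@13
I5 mul r1 <- r2,r2: IF@8 ID@11 stall=0 (-) EX@12 MEM@13 WB@14
I6 sub r3 <- r3,r1: IF@11 ID@12 stall=2 (RAW on I5.r1 (WB@14)) EX@15 MEM@16 WB@17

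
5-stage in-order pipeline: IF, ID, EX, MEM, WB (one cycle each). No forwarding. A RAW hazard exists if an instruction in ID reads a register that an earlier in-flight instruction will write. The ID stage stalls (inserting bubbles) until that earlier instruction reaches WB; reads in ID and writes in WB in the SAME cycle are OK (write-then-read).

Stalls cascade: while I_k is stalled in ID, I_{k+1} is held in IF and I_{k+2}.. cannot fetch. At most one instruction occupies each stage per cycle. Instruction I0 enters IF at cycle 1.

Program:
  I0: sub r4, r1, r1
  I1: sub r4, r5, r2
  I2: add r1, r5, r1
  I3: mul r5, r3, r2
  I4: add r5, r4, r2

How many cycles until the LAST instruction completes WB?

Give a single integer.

I0 sub r4 <- r1,r1: IF@1 ID@2 stall=0 (-) EX@3 MEM@4 WB@5
I1 sub r4 <- r5,r2: IF@2 ID@3 stall=0 (-) EX@4 MEM@5 WB@6
I2 add r1 <- r5,r1: IF@3 ID@4 stall=0 (-) EX@5 MEM@6 WB@7
I3 mul r5 <- r3,r2: IF@4 ID@5 stall=0 (-) EX@6 MEM@7 WB@8
I4 add r5 <- r4,r2: IF@5 ID@6 stall=0 (-) EX@7 MEM@8 WB@9

Answer: 9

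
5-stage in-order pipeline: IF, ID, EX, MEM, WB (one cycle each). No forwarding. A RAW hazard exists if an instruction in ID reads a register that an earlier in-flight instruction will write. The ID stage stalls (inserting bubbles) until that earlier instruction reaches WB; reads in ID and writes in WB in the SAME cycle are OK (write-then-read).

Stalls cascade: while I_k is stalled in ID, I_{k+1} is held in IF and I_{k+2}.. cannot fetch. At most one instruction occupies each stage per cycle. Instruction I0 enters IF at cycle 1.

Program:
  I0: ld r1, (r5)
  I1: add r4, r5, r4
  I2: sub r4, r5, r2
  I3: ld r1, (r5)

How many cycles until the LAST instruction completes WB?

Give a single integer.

Answer: 8

Derivation:
I0 ld r1 <- r5: IF@1 ID@2 stall=0 (-) EX@3 MEM@4 WB@5
I1 add r4 <- r5,r4: IF@2 ID@3 stall=0 (-) EX@4 MEM@5 WB@6
I2 sub r4 <- r5,r2: IF@3 ID@4 stall=0 (-) EX@5 MEM@6 WB@7
I3 ld r1 <- r5: IF@4 ID@5 stall=0 (-) EX@6 MEM@7 WB@8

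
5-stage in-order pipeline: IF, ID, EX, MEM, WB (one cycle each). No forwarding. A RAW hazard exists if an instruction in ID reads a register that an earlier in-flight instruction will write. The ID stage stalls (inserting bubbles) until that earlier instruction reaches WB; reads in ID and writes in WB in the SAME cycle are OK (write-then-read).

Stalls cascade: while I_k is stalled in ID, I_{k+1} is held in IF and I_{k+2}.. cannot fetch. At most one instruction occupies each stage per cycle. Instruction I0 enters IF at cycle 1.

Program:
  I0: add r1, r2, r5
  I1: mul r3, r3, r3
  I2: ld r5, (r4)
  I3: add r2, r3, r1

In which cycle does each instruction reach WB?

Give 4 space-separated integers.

Answer: 5 6 7 9

Derivation:
I0 add r1 <- r2,r5: IF@1 ID@2 stall=0 (-) EX@3 MEM@4 WB@5
I1 mul r3 <- r3,r3: IF@2 ID@3 stall=0 (-) EX@4 MEM@5 WB@6
I2 ld r5 <- r4: IF@3 ID@4 stall=0 (-) EX@5 MEM@6 WB@7
I3 add r2 <- r3,r1: IF@4 ID@5 stall=1 (RAW on I1.r3 (WB@6)) EX@7 MEM@8 WB@9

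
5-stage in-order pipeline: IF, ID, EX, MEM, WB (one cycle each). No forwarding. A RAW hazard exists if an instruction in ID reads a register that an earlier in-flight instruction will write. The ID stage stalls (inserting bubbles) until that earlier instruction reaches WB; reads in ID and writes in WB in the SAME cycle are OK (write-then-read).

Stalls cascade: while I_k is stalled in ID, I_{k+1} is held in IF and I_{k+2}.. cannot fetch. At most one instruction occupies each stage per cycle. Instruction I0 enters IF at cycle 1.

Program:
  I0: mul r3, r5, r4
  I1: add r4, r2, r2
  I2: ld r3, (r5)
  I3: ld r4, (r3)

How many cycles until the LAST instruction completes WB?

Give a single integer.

Answer: 10

Derivation:
I0 mul r3 <- r5,r4: IF@1 ID@2 stall=0 (-) EX@3 MEM@4 WB@5
I1 add r4 <- r2,r2: IF@2 ID@3 stall=0 (-) EX@4 MEM@5 WB@6
I2 ld r3 <- r5: IF@3 ID@4 stall=0 (-) EX@5 MEM@6 WB@7
I3 ld r4 <- r3: IF@4 ID@5 stall=2 (RAW on I2.r3 (WB@7)) EX@8 MEM@9 WB@10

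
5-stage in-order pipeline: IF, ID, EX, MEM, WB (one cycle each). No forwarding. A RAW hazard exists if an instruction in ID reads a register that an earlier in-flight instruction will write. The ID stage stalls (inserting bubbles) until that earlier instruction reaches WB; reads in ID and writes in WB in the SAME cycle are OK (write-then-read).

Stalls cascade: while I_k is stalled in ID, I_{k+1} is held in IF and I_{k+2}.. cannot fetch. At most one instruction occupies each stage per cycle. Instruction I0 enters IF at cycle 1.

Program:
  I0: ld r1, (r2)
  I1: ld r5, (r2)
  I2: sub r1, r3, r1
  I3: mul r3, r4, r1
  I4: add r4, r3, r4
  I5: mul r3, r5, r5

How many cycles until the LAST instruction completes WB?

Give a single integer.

I0 ld r1 <- r2: IF@1 ID@2 stall=0 (-) EX@3 MEM@4 WB@5
I1 ld r5 <- r2: IF@2 ID@3 stall=0 (-) EX@4 MEM@5 WB@6
I2 sub r1 <- r3,r1: IF@3 ID@4 stall=1 (RAW on I0.r1 (WB@5)) EX@6 MEM@7 WB@8
I3 mul r3 <- r4,r1: IF@4 ID@6 stall=2 (RAW on I2.r1 (WB@8)) EX@9 MEM@10 WB@11
I4 add r4 <- r3,r4: IF@6 ID@9 stall=2 (RAW on I3.r3 (WB@11)) EX@12 MEM@13 WB@14
I5 mul r3 <- r5,r5: IF@9 ID@12 stall=0 (-) EX@13 MEM@14 WB@15

Answer: 15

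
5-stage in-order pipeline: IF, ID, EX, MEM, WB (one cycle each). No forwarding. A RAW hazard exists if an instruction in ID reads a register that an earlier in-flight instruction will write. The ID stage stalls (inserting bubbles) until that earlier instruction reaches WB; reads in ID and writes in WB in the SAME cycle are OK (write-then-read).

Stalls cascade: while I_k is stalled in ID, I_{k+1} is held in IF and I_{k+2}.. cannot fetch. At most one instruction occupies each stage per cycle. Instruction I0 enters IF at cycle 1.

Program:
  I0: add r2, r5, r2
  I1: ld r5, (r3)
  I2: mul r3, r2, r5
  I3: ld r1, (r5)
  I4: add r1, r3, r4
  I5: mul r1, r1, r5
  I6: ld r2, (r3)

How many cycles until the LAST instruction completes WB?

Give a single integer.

I0 add r2 <- r5,r2: IF@1 ID@2 stall=0 (-) EX@3 MEM@4 WB@5
I1 ld r5 <- r3: IF@2 ID@3 stall=0 (-) EX@4 MEM@5 WB@6
I2 mul r3 <- r2,r5: IF@3 ID@4 stall=2 (RAW on I1.r5 (WB@6)) EX@7 MEM@8 WB@9
I3 ld r1 <- r5: IF@4 ID@7 stall=0 (-) EX@8 MEM@9 WB@10
I4 add r1 <- r3,r4: IF@7 ID@8 stall=1 (RAW on I2.r3 (WB@9)) EX@10 MEM@11 WB@12
I5 mul r1 <- r1,r5: IF@8 ID@10 stall=2 (RAW on I4.r1 (WB@12)) EX@13 MEM@14 WB@15
I6 ld r2 <- r3: IF@10 ID@13 stall=0 (-) EX@14 MEM@15 WB@16

Answer: 16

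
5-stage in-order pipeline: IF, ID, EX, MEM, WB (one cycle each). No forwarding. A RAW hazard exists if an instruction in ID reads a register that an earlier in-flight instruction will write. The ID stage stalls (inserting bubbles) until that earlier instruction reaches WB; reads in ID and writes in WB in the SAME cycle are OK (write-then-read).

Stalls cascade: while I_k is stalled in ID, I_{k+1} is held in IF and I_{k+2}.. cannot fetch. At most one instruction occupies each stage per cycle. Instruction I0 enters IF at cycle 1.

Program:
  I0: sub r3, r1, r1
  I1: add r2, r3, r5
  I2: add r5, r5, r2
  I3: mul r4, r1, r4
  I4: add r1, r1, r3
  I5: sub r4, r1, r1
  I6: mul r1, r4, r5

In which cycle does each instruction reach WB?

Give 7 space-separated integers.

I0 sub r3 <- r1,r1: IF@1 ID@2 stall=0 (-) EX@3 MEM@4 WB@5
I1 add r2 <- r3,r5: IF@2 ID@3 stall=2 (RAW on I0.r3 (WB@5)) EX@6 MEM@7 WB@8
I2 add r5 <- r5,r2: IF@3 ID@6 stall=2 (RAW on I1.r2 (WB@8)) EX@9 MEM@10 WB@11
I3 mul r4 <- r1,r4: IF@6 ID@9 stall=0 (-) EX@10 MEM@11 WB@12
I4 add r1 <- r1,r3: IF@9 ID@10 stall=0 (-) EX@11 MEM@12 WB@13
I5 sub r4 <- r1,r1: IF@10 ID@11 stall=2 (RAW on I4.r1 (WB@13)) EX@14 MEM@15 WB@16
I6 mul r1 <- r4,r5: IF@11 ID@14 stall=2 (RAW on I5.r4 (WB@16)) EX@17 MEM@18 WB@19

Answer: 5 8 11 12 13 16 19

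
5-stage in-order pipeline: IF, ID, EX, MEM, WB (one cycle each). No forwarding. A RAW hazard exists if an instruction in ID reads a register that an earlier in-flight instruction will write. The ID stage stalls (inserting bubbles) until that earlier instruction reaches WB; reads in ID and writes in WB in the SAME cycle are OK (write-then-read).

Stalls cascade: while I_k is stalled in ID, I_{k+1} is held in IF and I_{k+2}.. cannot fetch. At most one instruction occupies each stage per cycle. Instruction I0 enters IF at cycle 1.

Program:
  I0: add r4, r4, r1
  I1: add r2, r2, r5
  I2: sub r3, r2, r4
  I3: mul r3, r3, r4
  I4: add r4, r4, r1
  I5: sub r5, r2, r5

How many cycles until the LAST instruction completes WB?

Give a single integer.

I0 add r4 <- r4,r1: IF@1 ID@2 stall=0 (-) EX@3 MEM@4 WB@5
I1 add r2 <- r2,r5: IF@2 ID@3 stall=0 (-) EX@4 MEM@5 WB@6
I2 sub r3 <- r2,r4: IF@3 ID@4 stall=2 (RAW on I1.r2 (WB@6)) EX@7 MEM@8 WB@9
I3 mul r3 <- r3,r4: IF@4 ID@7 stall=2 (RAW on I2.r3 (WB@9)) EX@10 MEM@11 WB@12
I4 add r4 <- r4,r1: IF@7 ID@10 stall=0 (-) EX@11 MEM@12 WB@13
I5 sub r5 <- r2,r5: IF@10 ID@11 stall=0 (-) EX@12 MEM@13 WB@14

Answer: 14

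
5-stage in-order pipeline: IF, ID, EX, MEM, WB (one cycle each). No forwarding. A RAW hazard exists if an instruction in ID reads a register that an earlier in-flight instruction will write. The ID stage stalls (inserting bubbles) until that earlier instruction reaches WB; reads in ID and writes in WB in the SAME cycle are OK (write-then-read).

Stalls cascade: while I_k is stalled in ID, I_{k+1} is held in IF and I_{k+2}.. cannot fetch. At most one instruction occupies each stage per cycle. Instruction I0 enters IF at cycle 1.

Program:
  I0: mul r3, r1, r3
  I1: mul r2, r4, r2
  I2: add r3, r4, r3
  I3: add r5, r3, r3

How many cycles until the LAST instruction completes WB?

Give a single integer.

Answer: 11

Derivation:
I0 mul r3 <- r1,r3: IF@1 ID@2 stall=0 (-) EX@3 MEM@4 WB@5
I1 mul r2 <- r4,r2: IF@2 ID@3 stall=0 (-) EX@4 MEM@5 WB@6
I2 add r3 <- r4,r3: IF@3 ID@4 stall=1 (RAW on I0.r3 (WB@5)) EX@6 MEM@7 WB@8
I3 add r5 <- r3,r3: IF@4 ID@6 stall=2 (RAW on I2.r3 (WB@8)) EX@9 MEM@10 WB@11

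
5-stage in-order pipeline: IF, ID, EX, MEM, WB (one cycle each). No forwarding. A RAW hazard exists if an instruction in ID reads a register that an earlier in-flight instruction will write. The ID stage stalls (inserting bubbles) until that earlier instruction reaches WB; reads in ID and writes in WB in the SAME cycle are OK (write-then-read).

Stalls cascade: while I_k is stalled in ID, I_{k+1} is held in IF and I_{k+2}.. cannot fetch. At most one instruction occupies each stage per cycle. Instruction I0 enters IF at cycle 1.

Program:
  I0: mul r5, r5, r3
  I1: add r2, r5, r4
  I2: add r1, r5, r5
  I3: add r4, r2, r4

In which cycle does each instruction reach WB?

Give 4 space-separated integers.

Answer: 5 8 9 11

Derivation:
I0 mul r5 <- r5,r3: IF@1 ID@2 stall=0 (-) EX@3 MEM@4 WB@5
I1 add r2 <- r5,r4: IF@2 ID@3 stall=2 (RAW on I0.r5 (WB@5)) EX@6 MEM@7 WB@8
I2 add r1 <- r5,r5: IF@3 ID@6 stall=0 (-) EX@7 MEM@8 WB@9
I3 add r4 <- r2,r4: IF@6 ID@7 stall=1 (RAW on I1.r2 (WB@8)) EX@9 MEM@10 WB@11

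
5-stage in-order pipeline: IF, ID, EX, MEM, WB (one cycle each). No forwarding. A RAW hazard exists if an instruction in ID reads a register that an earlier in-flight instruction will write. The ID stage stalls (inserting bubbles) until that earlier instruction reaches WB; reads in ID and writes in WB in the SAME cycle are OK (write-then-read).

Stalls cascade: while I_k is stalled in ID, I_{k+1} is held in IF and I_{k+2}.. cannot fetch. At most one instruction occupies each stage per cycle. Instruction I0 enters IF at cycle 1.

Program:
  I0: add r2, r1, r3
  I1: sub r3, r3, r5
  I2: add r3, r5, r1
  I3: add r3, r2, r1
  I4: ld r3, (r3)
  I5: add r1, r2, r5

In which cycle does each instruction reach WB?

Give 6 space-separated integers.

I0 add r2 <- r1,r3: IF@1 ID@2 stall=0 (-) EX@3 MEM@4 WB@5
I1 sub r3 <- r3,r5: IF@2 ID@3 stall=0 (-) EX@4 MEM@5 WB@6
I2 add r3 <- r5,r1: IF@3 ID@4 stall=0 (-) EX@5 MEM@6 WB@7
I3 add r3 <- r2,r1: IF@4 ID@5 stall=0 (-) EX@6 MEM@7 WB@8
I4 ld r3 <- r3: IF@5 ID@6 stall=2 (RAW on I3.r3 (WB@8)) EX@9 MEM@10 WB@11
I5 add r1 <- r2,r5: IF@6 ID@9 stall=0 (-) EX@10 MEM@11 WB@12

Answer: 5 6 7 8 11 12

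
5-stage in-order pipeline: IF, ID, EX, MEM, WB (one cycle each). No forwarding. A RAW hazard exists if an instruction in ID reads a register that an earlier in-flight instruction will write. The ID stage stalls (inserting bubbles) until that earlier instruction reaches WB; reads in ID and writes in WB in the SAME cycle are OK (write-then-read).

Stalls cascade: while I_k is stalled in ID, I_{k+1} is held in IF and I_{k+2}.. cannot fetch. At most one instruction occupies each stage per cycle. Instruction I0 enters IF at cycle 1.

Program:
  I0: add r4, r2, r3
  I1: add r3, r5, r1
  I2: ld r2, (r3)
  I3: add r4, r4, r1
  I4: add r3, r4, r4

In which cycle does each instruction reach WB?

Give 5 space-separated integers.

I0 add r4 <- r2,r3: IF@1 ID@2 stall=0 (-) EX@3 MEM@4 WB@5
I1 add r3 <- r5,r1: IF@2 ID@3 stall=0 (-) EX@4 MEM@5 WB@6
I2 ld r2 <- r3: IF@3 ID@4 stall=2 (RAW on I1.r3 (WB@6)) EX@7 MEM@8 WB@9
I3 add r4 <- r4,r1: IF@4 ID@7 stall=0 (-) EX@8 MEM@9 WB@10
I4 add r3 <- r4,r4: IF@7 ID@8 stall=2 (RAW on I3.r4 (WB@10)) EX@11 MEM@12 WB@13

Answer: 5 6 9 10 13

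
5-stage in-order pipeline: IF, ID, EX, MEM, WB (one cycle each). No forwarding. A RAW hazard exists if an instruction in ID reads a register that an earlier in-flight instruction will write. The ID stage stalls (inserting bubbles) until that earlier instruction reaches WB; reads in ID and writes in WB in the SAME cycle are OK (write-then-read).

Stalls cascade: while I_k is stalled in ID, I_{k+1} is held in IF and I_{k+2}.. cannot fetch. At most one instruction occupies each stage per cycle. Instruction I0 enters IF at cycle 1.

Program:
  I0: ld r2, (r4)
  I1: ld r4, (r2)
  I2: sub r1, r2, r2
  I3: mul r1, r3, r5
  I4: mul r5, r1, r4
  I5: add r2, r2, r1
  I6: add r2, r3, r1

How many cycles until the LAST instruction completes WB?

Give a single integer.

I0 ld r2 <- r4: IF@1 ID@2 stall=0 (-) EX@3 MEM@4 WB@5
I1 ld r4 <- r2: IF@2 ID@3 stall=2 (RAW on I0.r2 (WB@5)) EX@6 MEM@7 WB@8
I2 sub r1 <- r2,r2: IF@3 ID@6 stall=0 (-) EX@7 MEM@8 WB@9
I3 mul r1 <- r3,r5: IF@6 ID@7 stall=0 (-) EX@8 MEM@9 WB@10
I4 mul r5 <- r1,r4: IF@7 ID@8 stall=2 (RAW on I3.r1 (WB@10)) EX@11 MEM@12 WB@13
I5 add r2 <- r2,r1: IF@8 ID@11 stall=0 (-) EX@12 MEM@13 WB@14
I6 add r2 <- r3,r1: IF@11 ID@12 stall=0 (-) EX@13 MEM@14 WB@15

Answer: 15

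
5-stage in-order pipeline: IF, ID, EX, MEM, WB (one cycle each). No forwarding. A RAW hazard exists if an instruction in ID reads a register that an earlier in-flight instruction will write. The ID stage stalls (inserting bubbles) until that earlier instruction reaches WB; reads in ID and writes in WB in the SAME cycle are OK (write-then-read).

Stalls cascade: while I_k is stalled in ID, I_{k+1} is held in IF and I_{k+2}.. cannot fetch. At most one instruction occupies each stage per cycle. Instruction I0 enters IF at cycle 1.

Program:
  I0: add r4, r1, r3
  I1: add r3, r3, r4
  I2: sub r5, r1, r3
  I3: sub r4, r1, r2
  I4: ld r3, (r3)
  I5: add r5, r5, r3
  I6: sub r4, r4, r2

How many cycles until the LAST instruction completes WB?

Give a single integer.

I0 add r4 <- r1,r3: IF@1 ID@2 stall=0 (-) EX@3 MEM@4 WB@5
I1 add r3 <- r3,r4: IF@2 ID@3 stall=2 (RAW on I0.r4 (WB@5)) EX@6 MEM@7 WB@8
I2 sub r5 <- r1,r3: IF@3 ID@6 stall=2 (RAW on I1.r3 (WB@8)) EX@9 MEM@10 WB@11
I3 sub r4 <- r1,r2: IF@6 ID@9 stall=0 (-) EX@10 MEM@11 WB@12
I4 ld r3 <- r3: IF@9 ID@10 stall=0 (-) EX@11 MEM@12 WB@13
I5 add r5 <- r5,r3: IF@10 ID@11 stall=2 (RAW on I4.r3 (WB@13)) EX@14 MEM@15 WB@16
I6 sub r4 <- r4,r2: IF@11 ID@14 stall=0 (-) EX@15 MEM@16 WB@17

Answer: 17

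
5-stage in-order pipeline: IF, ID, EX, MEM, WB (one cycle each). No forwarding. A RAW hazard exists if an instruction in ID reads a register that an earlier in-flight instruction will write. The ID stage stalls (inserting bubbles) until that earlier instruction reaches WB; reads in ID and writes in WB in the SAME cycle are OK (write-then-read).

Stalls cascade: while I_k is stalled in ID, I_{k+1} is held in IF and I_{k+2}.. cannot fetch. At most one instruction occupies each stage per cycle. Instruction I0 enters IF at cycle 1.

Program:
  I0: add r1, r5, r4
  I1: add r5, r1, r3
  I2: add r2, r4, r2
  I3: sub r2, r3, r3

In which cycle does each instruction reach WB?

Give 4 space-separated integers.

Answer: 5 8 9 10

Derivation:
I0 add r1 <- r5,r4: IF@1 ID@2 stall=0 (-) EX@3 MEM@4 WB@5
I1 add r5 <- r1,r3: IF@2 ID@3 stall=2 (RAW on I0.r1 (WB@5)) EX@6 MEM@7 WB@8
I2 add r2 <- r4,r2: IF@3 ID@6 stall=0 (-) EX@7 MEM@8 WB@9
I3 sub r2 <- r3,r3: IF@6 ID@7 stall=0 (-) EX@8 MEM@9 WB@10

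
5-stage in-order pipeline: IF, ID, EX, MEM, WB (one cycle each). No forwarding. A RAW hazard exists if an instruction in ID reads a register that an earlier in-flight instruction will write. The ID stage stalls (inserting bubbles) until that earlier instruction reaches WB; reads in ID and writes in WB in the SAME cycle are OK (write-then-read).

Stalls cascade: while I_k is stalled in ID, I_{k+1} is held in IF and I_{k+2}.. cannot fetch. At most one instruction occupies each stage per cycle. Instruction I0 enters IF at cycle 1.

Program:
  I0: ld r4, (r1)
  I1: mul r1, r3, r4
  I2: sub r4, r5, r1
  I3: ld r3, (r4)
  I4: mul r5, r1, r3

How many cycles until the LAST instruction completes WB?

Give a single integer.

Answer: 17

Derivation:
I0 ld r4 <- r1: IF@1 ID@2 stall=0 (-) EX@3 MEM@4 WB@5
I1 mul r1 <- r3,r4: IF@2 ID@3 stall=2 (RAW on I0.r4 (WB@5)) EX@6 MEM@7 WB@8
I2 sub r4 <- r5,r1: IF@3 ID@6 stall=2 (RAW on I1.r1 (WB@8)) EX@9 MEM@10 WB@11
I3 ld r3 <- r4: IF@6 ID@9 stall=2 (RAW on I2.r4 (WB@11)) EX@12 MEM@13 WB@14
I4 mul r5 <- r1,r3: IF@9 ID@12 stall=2 (RAW on I3.r3 (WB@14)) EX@15 MEM@16 WB@17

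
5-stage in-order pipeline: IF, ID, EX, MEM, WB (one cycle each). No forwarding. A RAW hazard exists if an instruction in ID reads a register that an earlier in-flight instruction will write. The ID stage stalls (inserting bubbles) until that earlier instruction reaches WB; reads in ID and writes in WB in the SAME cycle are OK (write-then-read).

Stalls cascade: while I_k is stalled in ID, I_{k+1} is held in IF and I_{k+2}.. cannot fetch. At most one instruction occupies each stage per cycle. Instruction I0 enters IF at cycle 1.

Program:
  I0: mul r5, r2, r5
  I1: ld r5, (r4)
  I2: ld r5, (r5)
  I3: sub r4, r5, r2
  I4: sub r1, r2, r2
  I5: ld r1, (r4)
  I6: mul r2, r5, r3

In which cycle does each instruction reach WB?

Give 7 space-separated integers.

I0 mul r5 <- r2,r5: IF@1 ID@2 stall=0 (-) EX@3 MEM@4 WB@5
I1 ld r5 <- r4: IF@2 ID@3 stall=0 (-) EX@4 MEM@5 WB@6
I2 ld r5 <- r5: IF@3 ID@4 stall=2 (RAW on I1.r5 (WB@6)) EX@7 MEM@8 WB@9
I3 sub r4 <- r5,r2: IF@4 ID@7 stall=2 (RAW on I2.r5 (WB@9)) EX@10 MEM@11 WB@12
I4 sub r1 <- r2,r2: IF@7 ID@10 stall=0 (-) EX@11 MEM@12 WB@13
I5 ld r1 <- r4: IF@10 ID@11 stall=1 (RAW on I3.r4 (WB@12)) EX@13 MEM@14 WB@15
I6 mul r2 <- r5,r3: IF@11 ID@13 stall=0 (-) EX@14 MEM@15 WB@16

Answer: 5 6 9 12 13 15 16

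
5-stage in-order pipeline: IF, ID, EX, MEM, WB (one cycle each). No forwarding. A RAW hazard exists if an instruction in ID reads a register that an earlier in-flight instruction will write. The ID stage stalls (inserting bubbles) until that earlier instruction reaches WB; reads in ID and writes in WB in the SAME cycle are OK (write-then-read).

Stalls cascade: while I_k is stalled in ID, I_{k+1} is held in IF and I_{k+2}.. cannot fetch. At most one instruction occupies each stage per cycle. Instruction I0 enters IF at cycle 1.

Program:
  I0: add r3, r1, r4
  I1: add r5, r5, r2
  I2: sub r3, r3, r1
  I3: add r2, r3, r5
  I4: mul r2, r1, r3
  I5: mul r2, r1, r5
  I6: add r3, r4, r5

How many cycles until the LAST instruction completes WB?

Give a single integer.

Answer: 14

Derivation:
I0 add r3 <- r1,r4: IF@1 ID@2 stall=0 (-) EX@3 MEM@4 WB@5
I1 add r5 <- r5,r2: IF@2 ID@3 stall=0 (-) EX@4 MEM@5 WB@6
I2 sub r3 <- r3,r1: IF@3 ID@4 stall=1 (RAW on I0.r3 (WB@5)) EX@6 MEM@7 WB@8
I3 add r2 <- r3,r5: IF@4 ID@6 stall=2 (RAW on I2.r3 (WB@8)) EX@9 MEM@10 WB@11
I4 mul r2 <- r1,r3: IF@6 ID@9 stall=0 (-) EX@10 MEM@11 WB@12
I5 mul r2 <- r1,r5: IF@9 ID@10 stall=0 (-) EX@11 MEM@12 WB@13
I6 add r3 <- r4,r5: IF@10 ID@11 stall=0 (-) EX@12 MEM@13 WB@14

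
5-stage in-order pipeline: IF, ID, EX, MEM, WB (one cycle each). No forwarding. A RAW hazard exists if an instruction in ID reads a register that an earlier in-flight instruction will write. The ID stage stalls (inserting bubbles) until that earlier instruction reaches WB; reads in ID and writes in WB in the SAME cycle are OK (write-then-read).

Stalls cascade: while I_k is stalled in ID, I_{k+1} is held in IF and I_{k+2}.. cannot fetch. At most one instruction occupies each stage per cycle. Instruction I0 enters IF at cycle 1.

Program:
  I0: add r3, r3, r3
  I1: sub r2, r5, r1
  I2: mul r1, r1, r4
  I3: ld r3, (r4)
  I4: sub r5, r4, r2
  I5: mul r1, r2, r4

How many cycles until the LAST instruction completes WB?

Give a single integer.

Answer: 10

Derivation:
I0 add r3 <- r3,r3: IF@1 ID@2 stall=0 (-) EX@3 MEM@4 WB@5
I1 sub r2 <- r5,r1: IF@2 ID@3 stall=0 (-) EX@4 MEM@5 WB@6
I2 mul r1 <- r1,r4: IF@3 ID@4 stall=0 (-) EX@5 MEM@6 WB@7
I3 ld r3 <- r4: IF@4 ID@5 stall=0 (-) EX@6 MEM@7 WB@8
I4 sub r5 <- r4,r2: IF@5 ID@6 stall=0 (-) EX@7 MEM@8 WB@9
I5 mul r1 <- r2,r4: IF@6 ID@7 stall=0 (-) EX@8 MEM@9 WB@10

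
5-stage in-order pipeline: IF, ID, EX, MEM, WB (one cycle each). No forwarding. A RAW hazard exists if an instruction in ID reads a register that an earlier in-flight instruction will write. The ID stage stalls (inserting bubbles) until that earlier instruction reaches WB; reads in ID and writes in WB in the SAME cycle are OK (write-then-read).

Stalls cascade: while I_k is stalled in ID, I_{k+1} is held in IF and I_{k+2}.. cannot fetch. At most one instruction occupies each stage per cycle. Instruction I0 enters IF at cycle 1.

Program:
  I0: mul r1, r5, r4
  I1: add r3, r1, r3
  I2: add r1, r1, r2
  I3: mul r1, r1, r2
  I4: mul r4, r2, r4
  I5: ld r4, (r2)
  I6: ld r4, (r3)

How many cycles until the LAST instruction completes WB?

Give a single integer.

I0 mul r1 <- r5,r4: IF@1 ID@2 stall=0 (-) EX@3 MEM@4 WB@5
I1 add r3 <- r1,r3: IF@2 ID@3 stall=2 (RAW on I0.r1 (WB@5)) EX@6 MEM@7 WB@8
I2 add r1 <- r1,r2: IF@3 ID@6 stall=0 (-) EX@7 MEM@8 WB@9
I3 mul r1 <- r1,r2: IF@6 ID@7 stall=2 (RAW on I2.r1 (WB@9)) EX@10 MEM@11 WB@12
I4 mul r4 <- r2,r4: IF@7 ID@10 stall=0 (-) EX@11 MEM@12 WB@13
I5 ld r4 <- r2: IF@10 ID@11 stall=0 (-) EX@12 MEM@13 WB@14
I6 ld r4 <- r3: IF@11 ID@12 stall=0 (-) EX@13 MEM@14 WB@15

Answer: 15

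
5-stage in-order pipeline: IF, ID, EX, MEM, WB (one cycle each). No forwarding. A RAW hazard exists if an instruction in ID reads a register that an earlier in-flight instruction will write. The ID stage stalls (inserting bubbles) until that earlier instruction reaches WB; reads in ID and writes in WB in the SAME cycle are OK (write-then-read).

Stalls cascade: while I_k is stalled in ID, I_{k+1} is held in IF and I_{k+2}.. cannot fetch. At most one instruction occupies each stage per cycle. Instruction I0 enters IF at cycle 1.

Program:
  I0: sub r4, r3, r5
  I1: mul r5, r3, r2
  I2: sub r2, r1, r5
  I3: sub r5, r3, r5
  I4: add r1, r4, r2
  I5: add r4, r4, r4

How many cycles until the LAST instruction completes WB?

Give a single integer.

I0 sub r4 <- r3,r5: IF@1 ID@2 stall=0 (-) EX@3 MEM@4 WB@5
I1 mul r5 <- r3,r2: IF@2 ID@3 stall=0 (-) EX@4 MEM@5 WB@6
I2 sub r2 <- r1,r5: IF@3 ID@4 stall=2 (RAW on I1.r5 (WB@6)) EX@7 MEM@8 WB@9
I3 sub r5 <- r3,r5: IF@4 ID@7 stall=0 (-) EX@8 MEM@9 WB@10
I4 add r1 <- r4,r2: IF@7 ID@8 stall=1 (RAW on I2.r2 (WB@9)) EX@10 MEM@11 WB@12
I5 add r4 <- r4,r4: IF@8 ID@10 stall=0 (-) EX@11 MEM@12 WB@13

Answer: 13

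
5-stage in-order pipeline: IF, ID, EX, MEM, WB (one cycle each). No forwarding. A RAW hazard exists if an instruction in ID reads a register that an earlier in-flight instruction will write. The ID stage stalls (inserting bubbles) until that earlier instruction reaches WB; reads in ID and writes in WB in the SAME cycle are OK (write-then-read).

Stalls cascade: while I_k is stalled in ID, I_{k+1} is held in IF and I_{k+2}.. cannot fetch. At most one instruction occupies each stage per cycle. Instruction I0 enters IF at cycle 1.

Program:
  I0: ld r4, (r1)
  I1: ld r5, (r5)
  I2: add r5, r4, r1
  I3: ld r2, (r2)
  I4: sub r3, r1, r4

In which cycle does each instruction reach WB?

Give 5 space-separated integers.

Answer: 5 6 8 9 10

Derivation:
I0 ld r4 <- r1: IF@1 ID@2 stall=0 (-) EX@3 MEM@4 WB@5
I1 ld r5 <- r5: IF@2 ID@3 stall=0 (-) EX@4 MEM@5 WB@6
I2 add r5 <- r4,r1: IF@3 ID@4 stall=1 (RAW on I0.r4 (WB@5)) EX@6 MEM@7 WB@8
I3 ld r2 <- r2: IF@4 ID@6 stall=0 (-) EX@7 MEM@8 WB@9
I4 sub r3 <- r1,r4: IF@6 ID@7 stall=0 (-) EX@8 MEM@9 WB@10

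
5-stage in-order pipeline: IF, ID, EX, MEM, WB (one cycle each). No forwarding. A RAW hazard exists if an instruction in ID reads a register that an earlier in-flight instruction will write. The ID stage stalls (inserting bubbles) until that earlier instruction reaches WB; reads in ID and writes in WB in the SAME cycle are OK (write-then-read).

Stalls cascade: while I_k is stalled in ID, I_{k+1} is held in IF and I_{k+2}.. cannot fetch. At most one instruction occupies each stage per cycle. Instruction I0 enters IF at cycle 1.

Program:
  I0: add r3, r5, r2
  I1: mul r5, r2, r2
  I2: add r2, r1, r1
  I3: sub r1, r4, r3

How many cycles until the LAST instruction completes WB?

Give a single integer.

I0 add r3 <- r5,r2: IF@1 ID@2 stall=0 (-) EX@3 MEM@4 WB@5
I1 mul r5 <- r2,r2: IF@2 ID@3 stall=0 (-) EX@4 MEM@5 WB@6
I2 add r2 <- r1,r1: IF@3 ID@4 stall=0 (-) EX@5 MEM@6 WB@7
I3 sub r1 <- r4,r3: IF@4 ID@5 stall=0 (-) EX@6 MEM@7 WB@8

Answer: 8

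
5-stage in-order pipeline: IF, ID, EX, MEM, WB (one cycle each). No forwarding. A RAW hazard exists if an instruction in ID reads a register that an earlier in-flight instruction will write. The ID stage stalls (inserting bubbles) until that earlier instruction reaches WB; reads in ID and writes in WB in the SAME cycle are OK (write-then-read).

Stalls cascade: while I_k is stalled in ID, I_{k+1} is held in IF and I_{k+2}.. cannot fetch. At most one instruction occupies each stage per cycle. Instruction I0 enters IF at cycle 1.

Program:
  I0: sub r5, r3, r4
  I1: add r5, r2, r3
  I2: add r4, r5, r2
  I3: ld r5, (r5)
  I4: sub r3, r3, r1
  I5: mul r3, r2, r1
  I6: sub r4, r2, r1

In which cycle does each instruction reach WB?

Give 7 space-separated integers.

Answer: 5 6 9 10 11 12 13

Derivation:
I0 sub r5 <- r3,r4: IF@1 ID@2 stall=0 (-) EX@3 MEM@4 WB@5
I1 add r5 <- r2,r3: IF@2 ID@3 stall=0 (-) EX@4 MEM@5 WB@6
I2 add r4 <- r5,r2: IF@3 ID@4 stall=2 (RAW on I1.r5 (WB@6)) EX@7 MEM@8 WB@9
I3 ld r5 <- r5: IF@4 ID@7 stall=0 (-) EX@8 MEM@9 WB@10
I4 sub r3 <- r3,r1: IF@7 ID@8 stall=0 (-) EX@9 MEM@10 WB@11
I5 mul r3 <- r2,r1: IF@8 ID@9 stall=0 (-) EX@10 MEM@11 WB@12
I6 sub r4 <- r2,r1: IF@9 ID@10 stall=0 (-) EX@11 MEM@12 WB@13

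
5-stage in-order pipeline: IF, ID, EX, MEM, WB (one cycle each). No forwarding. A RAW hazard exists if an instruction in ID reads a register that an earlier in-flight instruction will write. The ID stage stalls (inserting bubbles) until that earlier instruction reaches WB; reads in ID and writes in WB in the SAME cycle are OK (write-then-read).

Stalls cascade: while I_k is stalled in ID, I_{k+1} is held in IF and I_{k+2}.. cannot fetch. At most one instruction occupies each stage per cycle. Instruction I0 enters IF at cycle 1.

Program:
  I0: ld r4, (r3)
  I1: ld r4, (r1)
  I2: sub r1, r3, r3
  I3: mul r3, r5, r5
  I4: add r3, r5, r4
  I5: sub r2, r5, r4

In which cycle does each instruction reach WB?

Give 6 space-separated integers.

Answer: 5 6 7 8 9 10

Derivation:
I0 ld r4 <- r3: IF@1 ID@2 stall=0 (-) EX@3 MEM@4 WB@5
I1 ld r4 <- r1: IF@2 ID@3 stall=0 (-) EX@4 MEM@5 WB@6
I2 sub r1 <- r3,r3: IF@3 ID@4 stall=0 (-) EX@5 MEM@6 WB@7
I3 mul r3 <- r5,r5: IF@4 ID@5 stall=0 (-) EX@6 MEM@7 WB@8
I4 add r3 <- r5,r4: IF@5 ID@6 stall=0 (-) EX@7 MEM@8 WB@9
I5 sub r2 <- r5,r4: IF@6 ID@7 stall=0 (-) EX@8 MEM@9 WB@10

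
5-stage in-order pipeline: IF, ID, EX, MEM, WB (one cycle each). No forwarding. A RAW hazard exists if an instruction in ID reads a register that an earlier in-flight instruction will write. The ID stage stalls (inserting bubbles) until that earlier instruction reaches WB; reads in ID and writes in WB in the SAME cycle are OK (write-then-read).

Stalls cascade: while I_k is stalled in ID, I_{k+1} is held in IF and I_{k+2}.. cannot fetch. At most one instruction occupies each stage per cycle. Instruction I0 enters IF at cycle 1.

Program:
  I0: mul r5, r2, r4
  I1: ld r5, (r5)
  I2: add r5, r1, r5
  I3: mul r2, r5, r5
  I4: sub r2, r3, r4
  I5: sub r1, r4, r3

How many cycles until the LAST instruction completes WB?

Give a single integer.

Answer: 16

Derivation:
I0 mul r5 <- r2,r4: IF@1 ID@2 stall=0 (-) EX@3 MEM@4 WB@5
I1 ld r5 <- r5: IF@2 ID@3 stall=2 (RAW on I0.r5 (WB@5)) EX@6 MEM@7 WB@8
I2 add r5 <- r1,r5: IF@3 ID@6 stall=2 (RAW on I1.r5 (WB@8)) EX@9 MEM@10 WB@11
I3 mul r2 <- r5,r5: IF@6 ID@9 stall=2 (RAW on I2.r5 (WB@11)) EX@12 MEM@13 WB@14
I4 sub r2 <- r3,r4: IF@9 ID@12 stall=0 (-) EX@13 MEM@14 WB@15
I5 sub r1 <- r4,r3: IF@12 ID@13 stall=0 (-) EX@14 MEM@15 WB@16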